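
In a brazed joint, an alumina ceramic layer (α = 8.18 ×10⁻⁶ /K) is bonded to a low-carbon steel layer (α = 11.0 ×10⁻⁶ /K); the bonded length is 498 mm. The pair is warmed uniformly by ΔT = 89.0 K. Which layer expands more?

low-carbon steel

α(alumina ceramic) = 8.18×10⁻⁶/K vs α(low-carbon steel) = 11.0×10⁻⁶/K.
Higher α expands more for the same ΔT: low-carbon steel.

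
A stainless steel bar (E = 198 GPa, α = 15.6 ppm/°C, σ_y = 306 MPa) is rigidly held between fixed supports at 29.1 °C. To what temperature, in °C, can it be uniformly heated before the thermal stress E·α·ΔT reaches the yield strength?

128 °C

E·α·ΔT = 306.0 MPa ⇒ ΔT = 306.0 / (198.0×10³ × 15.6×10⁻⁶) = 99.07 K.
T = 29.1 + 99.07 = 128.2 °C.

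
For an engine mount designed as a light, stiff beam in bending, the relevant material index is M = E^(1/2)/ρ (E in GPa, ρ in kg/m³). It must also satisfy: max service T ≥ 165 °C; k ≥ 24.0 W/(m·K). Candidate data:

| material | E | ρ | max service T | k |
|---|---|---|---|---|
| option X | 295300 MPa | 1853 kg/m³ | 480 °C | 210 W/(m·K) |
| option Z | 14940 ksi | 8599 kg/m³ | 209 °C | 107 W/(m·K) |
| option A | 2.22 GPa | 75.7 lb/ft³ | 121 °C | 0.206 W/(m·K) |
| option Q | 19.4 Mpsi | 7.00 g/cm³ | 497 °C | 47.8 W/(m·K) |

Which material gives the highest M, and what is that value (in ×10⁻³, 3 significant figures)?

Screen on constraints: max service T ≥ 165 °C; k ≥ 24.0 W/(m·K). Survivors: option X, option Z, option Q.
Normalizing units and computing the index:
  option X: E = 295.3 GPa, ρ = 1853 kg/m³
  option Z: E = 103.0 GPa, ρ = 8599 kg/m³
  option Q: E = 133.8 GPa, ρ = 7000 kg/m³
  option X: M = 9.27×10⁻³
  option Q: M = 1.65×10⁻³
  option Z: M = 1.18×10⁻³
Option X has the largest M.

option X, M = 9.27×10⁻³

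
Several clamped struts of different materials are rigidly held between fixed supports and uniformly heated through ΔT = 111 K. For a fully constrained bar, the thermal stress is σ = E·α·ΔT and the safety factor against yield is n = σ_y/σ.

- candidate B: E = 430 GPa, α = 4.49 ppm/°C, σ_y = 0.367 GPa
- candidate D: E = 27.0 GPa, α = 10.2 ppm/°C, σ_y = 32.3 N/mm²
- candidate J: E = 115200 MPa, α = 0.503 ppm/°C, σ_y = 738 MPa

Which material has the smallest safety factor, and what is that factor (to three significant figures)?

candidate D, n = 1.06

Converting E to GPa, α to ×10⁻⁶/K, σ_y to MPa, then σ and n for each:
  candidate B: E = 430.0, α = 4.49, σ_y = 367.0 → σ = 214 MPa, n = 1.71
  candidate D: E = 27.00, α = 10.2, σ_y = 32.30 → σ = 30.6 MPa, n = 1.06
  candidate J: E = 115.2, α = 0.503, σ_y = 738.0 → σ = 6.43 MPa, n = 115
The minimum is candidate D at n = 1.06.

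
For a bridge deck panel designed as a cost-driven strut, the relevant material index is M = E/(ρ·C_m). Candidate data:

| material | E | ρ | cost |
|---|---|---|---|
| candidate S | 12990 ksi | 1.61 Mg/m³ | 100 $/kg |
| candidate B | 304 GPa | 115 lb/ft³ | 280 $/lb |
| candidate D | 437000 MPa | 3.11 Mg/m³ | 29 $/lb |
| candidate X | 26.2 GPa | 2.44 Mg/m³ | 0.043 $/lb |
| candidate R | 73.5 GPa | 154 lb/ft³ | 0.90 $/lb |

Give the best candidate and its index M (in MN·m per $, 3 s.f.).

After converting to SI:
  candidate S: E = 89.56 GPa, ρ = 1610 kg/m³, cost = 100.0 $/kg
  candidate B: E = 304.0 GPa, ρ = 1842 kg/m³, cost = 617.3 $/kg
  candidate D: E = 437.0 GPa, ρ = 3110 kg/m³, cost = 63.93 $/kg
  candidate X: E = 26.20 GPa, ρ = 2440 kg/m³, cost = 0.09480 $/kg
  candidate R: E = 73.50 GPa, ρ = 2467 kg/m³, cost = 1.984 $/kg
  candidate X: M = 113 MN·m per $
  candidate R: M = 15.0 MN·m per $
  candidate D: M = 2.20 MN·m per $
  candidate S: M = 0.556 MN·m per $
  candidate B: M = 0.267 MN·m per $
Candidate X ranks first.

candidate X, M = 113 MN·m per $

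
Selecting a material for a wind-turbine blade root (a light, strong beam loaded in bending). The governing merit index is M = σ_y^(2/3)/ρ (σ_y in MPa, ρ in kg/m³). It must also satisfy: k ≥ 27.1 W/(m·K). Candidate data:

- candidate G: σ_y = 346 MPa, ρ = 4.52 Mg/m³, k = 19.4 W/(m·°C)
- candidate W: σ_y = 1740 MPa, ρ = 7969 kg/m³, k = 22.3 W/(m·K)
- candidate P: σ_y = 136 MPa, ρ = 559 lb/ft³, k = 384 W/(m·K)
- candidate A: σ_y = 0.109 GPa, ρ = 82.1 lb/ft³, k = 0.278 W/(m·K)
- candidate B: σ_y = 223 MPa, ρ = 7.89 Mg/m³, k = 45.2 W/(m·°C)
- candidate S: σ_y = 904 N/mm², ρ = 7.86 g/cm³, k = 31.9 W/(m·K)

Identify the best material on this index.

Screen on constraints: k ≥ 27.1 W/(m·K). Survivors: candidate P, candidate B, candidate S.
Convert each candidate to consistent units, then evaluate M:
  candidate P: σ_y = 136.0 MPa, ρ = 8954 kg/m³
  candidate B: σ_y = 223.0 MPa, ρ = 7890 kg/m³
  candidate S: σ_y = 904.0 MPa, ρ = 7860 kg/m³
  candidate S: M = 11.9×10⁻³
  candidate B: M = 4.66×10⁻³
  candidate P: M = 2.95×10⁻³
Highest index: candidate S.

candidate S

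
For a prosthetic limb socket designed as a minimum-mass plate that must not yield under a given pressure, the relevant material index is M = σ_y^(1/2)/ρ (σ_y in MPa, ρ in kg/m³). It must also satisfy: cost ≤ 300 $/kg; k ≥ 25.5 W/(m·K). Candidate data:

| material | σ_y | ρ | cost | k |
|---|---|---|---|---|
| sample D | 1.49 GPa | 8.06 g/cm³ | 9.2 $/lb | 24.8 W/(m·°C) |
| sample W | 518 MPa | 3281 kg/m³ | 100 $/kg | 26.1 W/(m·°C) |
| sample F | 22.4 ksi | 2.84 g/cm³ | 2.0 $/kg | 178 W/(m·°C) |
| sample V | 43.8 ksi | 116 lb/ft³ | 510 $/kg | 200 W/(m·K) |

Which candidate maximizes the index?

Screen on constraints: cost ≤ 300 $/kg; k ≥ 25.5 W/(m·K). Survivors: sample W, sample F.
Normalizing units and computing the index:
  sample W: σ_y = 518.0 MPa, ρ = 3281 kg/m³
  sample F: σ_y = 154.4 MPa, ρ = 2840 kg/m³
  sample W: M = 6.94×10⁻³
  sample F: M = 4.38×10⁻³
Highest index: sample W.

sample W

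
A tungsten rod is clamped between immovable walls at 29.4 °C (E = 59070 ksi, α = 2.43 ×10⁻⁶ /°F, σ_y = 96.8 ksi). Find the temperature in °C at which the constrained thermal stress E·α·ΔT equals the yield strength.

404 °C

E = 59070 ksi = 407.3 GPa.
α = 2.43×10⁻⁶/°F × 9/5 = 4.37×10⁻⁶/K.
σ_y = 96.8 ksi = 667.4 MPa.
E·α·ΔT = 667.4 MPa ⇒ ΔT = 667.4 / (407.3×10³ × 4.37×10⁻⁶) = 374.7 K.
T = 29.4 + 374.7 = 404.1 °C.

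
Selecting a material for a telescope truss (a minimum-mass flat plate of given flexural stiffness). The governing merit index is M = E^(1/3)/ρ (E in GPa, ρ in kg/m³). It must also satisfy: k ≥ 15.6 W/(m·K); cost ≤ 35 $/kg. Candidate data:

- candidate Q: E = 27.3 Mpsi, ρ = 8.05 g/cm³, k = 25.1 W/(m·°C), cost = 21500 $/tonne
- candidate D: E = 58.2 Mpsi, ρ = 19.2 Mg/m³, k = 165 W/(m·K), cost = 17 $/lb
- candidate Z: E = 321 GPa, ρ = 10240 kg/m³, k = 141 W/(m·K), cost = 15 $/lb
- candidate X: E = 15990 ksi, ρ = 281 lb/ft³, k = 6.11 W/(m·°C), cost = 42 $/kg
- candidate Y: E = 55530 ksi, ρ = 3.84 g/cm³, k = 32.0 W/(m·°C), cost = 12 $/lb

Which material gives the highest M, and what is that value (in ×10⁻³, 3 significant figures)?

Screen on constraints: k ≥ 15.6 W/(m·K); cost ≤ 35 $/kg. Survivors: candidate Q, candidate Z, candidate Y.
Convert each candidate to consistent units, then evaluate M:
  candidate Q: E = 188.2 GPa, ρ = 8050 kg/m³
  candidate Z: E = 321.0 GPa, ρ = 10240 kg/m³
  candidate Y: E = 382.9 GPa, ρ = 3840 kg/m³
  candidate Y: M = 1.89×10⁻³
  candidate Q: M = 0.712×10⁻³
  candidate Z: M = 0.669×10⁻³
Candidate Y has the largest M.

candidate Y, M = 1.89×10⁻³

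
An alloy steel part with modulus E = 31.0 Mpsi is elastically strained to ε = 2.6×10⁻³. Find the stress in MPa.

556 MPa

E = 31.0 Mpsi = 213.7 GPa.
σ = E·ε = 213700 MPa × 2.6×10⁻³ = 556 MPa.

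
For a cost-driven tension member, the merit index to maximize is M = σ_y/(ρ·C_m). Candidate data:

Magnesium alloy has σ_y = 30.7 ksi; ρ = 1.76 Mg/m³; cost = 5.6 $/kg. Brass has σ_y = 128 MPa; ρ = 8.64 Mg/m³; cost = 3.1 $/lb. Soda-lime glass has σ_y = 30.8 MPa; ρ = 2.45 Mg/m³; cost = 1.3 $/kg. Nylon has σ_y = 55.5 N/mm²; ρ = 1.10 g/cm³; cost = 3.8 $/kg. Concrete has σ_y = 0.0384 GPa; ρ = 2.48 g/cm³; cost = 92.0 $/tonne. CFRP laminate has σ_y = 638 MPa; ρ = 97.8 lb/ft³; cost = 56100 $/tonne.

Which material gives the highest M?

In SI units:
  magnesium alloy: σ_y = 211.7 MPa, ρ = 1760 kg/m³, cost = 5.600 $/kg
  brass: σ_y = 128.0 MPa, ρ = 8640 kg/m³, cost = 6.834 $/kg
  soda-lime glass: σ_y = 30.80 MPa, ρ = 2450 kg/m³, cost = 1.300 $/kg
  nylon: σ_y = 55.50 MPa, ρ = 1100 kg/m³, cost = 3.800 $/kg
  concrete: σ_y = 38.40 MPa, ρ = 2480 kg/m³, cost = 0.09200 $/kg
  CFRP laminate: σ_y = 638.0 MPa, ρ = 1567 kg/m³, cost = 56.10 $/kg
  concrete: M = 168 kN·m per $
  magnesium alloy: M = 21.5 kN·m per $
  nylon: M = 13.3 kN·m per $
  soda-lime glass: M = 9.67 kN·m per $
  CFRP laminate: M = 7.26 kN·m per $
  brass: M = 2.17 kN·m per $
The maximum is for concrete.

concrete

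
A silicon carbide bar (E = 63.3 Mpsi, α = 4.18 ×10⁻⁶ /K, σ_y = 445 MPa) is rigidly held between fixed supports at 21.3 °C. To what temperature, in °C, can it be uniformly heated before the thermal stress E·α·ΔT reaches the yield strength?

265 °C

E = 63.3 Mpsi = 436.4 GPa.
E·α·ΔT = 445.0 MPa ⇒ ΔT = 445.0 / (436.4×10³ × 4.18×10⁻⁶) = 243.9 K.
T = 21.3 + 243.9 = 265.2 °C.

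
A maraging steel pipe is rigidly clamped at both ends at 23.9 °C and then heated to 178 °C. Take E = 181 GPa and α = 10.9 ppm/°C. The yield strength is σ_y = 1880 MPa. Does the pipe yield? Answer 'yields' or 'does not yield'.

does not yield

ΔT = 154.1 K. Constrained thermal stress σ = E·α·ΔT = 181.0×10³ MPa × 10.9×10⁻⁶ × 154.1 = 304 MPa (compressive).
Compare to σ_y = 1880 MPa: σ < σ_y, so it does not yield.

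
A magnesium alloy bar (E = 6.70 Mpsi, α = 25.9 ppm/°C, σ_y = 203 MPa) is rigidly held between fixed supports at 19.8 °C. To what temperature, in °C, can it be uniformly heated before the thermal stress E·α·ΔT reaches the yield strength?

189 °C

E = 6.70 Mpsi = 46.19 GPa.
E·α·ΔT = 203.0 MPa ⇒ ΔT = 203.0 / (46.19×10³ × 25.9×10⁻⁶) = 169.7 K.
T = 19.8 + 169.7 = 189.5 °C.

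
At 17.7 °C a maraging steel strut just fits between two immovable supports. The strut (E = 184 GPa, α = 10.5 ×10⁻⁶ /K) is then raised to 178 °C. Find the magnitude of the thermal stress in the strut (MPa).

310 MPa

ΔT = 160.3 K. Constrained thermal stress σ = E·α·ΔT = 184.0×10³ MPa × 10.5×10⁻⁶ × 160.3 = 310 MPa (compressive).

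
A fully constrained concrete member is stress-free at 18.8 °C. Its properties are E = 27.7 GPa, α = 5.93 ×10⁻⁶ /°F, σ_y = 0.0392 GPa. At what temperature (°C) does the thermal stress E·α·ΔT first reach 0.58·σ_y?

95.7 °C

α = 5.93×10⁻⁶/°F × 9/5 = 10.7×10⁻⁶/K.
σ_y = 0.0392 GPa = 39.20 MPa.
E·α·ΔT = 22.74 MPa ⇒ ΔT = 22.74 / (27.70×10³ × 10.7×10⁻⁶) = 76.90 K.
T = 18.8 + 76.90 = 95.70 °C.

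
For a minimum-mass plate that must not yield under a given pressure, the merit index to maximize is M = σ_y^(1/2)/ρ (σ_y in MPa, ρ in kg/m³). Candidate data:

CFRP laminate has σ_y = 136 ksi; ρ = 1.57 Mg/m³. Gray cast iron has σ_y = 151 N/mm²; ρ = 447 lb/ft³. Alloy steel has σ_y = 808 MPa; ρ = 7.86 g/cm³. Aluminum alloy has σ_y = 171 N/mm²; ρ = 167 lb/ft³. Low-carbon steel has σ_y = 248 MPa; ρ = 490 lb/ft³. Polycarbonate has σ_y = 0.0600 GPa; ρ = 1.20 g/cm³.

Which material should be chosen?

CFRP laminate

After converting to SI:
  CFRP laminate: σ_y = 937.7 MPa, ρ = 1570 kg/m³
  gray cast iron: σ_y = 151.0 MPa, ρ = 7160 kg/m³
  alloy steel: σ_y = 808.0 MPa, ρ = 7860 kg/m³
  aluminum alloy: σ_y = 171.0 MPa, ρ = 2675 kg/m³
  low-carbon steel: σ_y = 248.0 MPa, ρ = 7849 kg/m³
  polycarbonate: σ_y = 60.00 MPa, ρ = 1200 kg/m³
  CFRP laminate: M = 19.5×10⁻³
  polycarbonate: M = 6.45×10⁻³
  aluminum alloy: M = 4.89×10⁻³
  alloy steel: M = 3.62×10⁻³
  low-carbon steel: M = 2.01×10⁻³
  gray cast iron: M = 1.72×10⁻³
CFRP laminate ranks first.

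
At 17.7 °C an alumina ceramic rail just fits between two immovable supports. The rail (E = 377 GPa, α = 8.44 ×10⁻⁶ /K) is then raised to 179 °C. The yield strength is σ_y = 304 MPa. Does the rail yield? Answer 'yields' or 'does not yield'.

yields

ΔT = 161.3 K. Constrained thermal stress σ = E·α·ΔT = 377.0×10³ MPa × 8.44×10⁻⁶ × 161.3 = 513 MPa (compressive).
Compare to σ_y = 304 MPa: σ ≥ σ_y, so it yields.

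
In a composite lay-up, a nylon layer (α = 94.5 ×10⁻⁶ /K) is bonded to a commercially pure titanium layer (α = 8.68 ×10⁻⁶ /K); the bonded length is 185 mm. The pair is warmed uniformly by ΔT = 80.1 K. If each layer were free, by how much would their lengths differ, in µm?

1270 µm

Δα = |94.5 − 8.68|×10⁻⁶/K = 85.8×10⁻⁶/K.
ΔL_mismatch = Δα·L·ΔT = 85.8×10⁻⁶ × 185.0 mm × 80.1 K = 1270 µm.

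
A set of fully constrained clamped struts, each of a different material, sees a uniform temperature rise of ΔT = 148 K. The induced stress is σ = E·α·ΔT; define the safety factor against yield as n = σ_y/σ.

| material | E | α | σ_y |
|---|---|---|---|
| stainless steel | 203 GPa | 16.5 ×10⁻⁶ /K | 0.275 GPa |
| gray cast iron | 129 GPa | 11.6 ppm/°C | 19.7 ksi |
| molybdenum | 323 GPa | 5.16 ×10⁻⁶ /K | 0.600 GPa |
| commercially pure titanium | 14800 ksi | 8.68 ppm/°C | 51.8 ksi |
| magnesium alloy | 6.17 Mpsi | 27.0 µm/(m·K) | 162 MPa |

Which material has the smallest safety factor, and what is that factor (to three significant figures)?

In consistent units (E in GPa, α in ×10⁻⁶/K, σ_y in MPa):
  stainless steel: E = 203.0, α = 16.5, σ_y = 275.0 → σ = 496 MPa, n = 0.555
  gray cast iron: E = 129.0, α = 11.6, σ_y = 135.8 → σ = 221 MPa, n = 0.613
  molybdenum: E = 323.0, α = 5.16, σ_y = 600.0 → σ = 247 MPa, n = 2.43
  commercially pure titanium: E = 102.0, α = 8.68, σ_y = 357.1 → σ = 131 MPa, n = 2.72
  magnesium alloy: E = 42.54, α = 27.0, σ_y = 162.0 → σ = 170 MPa, n = 0.953
Stainless steel has the lowest safety factor, n = 0.555.

stainless steel, n = 0.555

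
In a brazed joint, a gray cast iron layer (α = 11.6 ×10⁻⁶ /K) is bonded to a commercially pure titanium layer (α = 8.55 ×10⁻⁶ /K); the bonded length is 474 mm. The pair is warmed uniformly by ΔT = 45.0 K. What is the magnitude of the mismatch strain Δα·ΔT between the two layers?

Δα = |11.6 − 8.55|×10⁻⁶/K = 3.05×10⁻⁶/K.
Mismatch strain = Δα·ΔT = 3.05×10⁻⁶ × 45.0 = 1.37×10⁻⁴.

1.37×10⁻⁴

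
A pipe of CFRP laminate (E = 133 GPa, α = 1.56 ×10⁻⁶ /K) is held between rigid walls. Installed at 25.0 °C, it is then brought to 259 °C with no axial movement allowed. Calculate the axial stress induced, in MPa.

48.6 MPa

ΔT = 234.0 K. Constrained thermal stress σ = E·α·ΔT = 133.0×10³ MPa × 1.56×10⁻⁶ × 234.0 = 48.6 MPa (compressive).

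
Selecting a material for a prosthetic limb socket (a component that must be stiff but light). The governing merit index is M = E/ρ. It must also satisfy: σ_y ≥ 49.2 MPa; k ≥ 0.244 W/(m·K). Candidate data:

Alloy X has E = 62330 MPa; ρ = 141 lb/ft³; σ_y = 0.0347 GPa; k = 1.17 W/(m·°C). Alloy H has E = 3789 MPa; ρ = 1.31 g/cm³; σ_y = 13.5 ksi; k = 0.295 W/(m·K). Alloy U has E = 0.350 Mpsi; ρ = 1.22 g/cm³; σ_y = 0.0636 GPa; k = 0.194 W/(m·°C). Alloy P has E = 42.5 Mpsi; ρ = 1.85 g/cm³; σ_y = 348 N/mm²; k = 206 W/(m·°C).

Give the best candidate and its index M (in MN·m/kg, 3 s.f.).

alloy P, M = 158 MN·m/kg

Screen on constraints: σ_y ≥ 49.2 MPa; k ≥ 0.244 W/(m·K). Survivors: alloy H, alloy P.
Normalizing units and computing the index:
  alloy H: E = 3.789 GPa, ρ = 1310 kg/m³
  alloy P: E = 293.0 GPa, ρ = 1850 kg/m³
  alloy P: M = 158 MN·m/kg
  alloy H: M = 2.89 MN·m/kg
Highest index: alloy P.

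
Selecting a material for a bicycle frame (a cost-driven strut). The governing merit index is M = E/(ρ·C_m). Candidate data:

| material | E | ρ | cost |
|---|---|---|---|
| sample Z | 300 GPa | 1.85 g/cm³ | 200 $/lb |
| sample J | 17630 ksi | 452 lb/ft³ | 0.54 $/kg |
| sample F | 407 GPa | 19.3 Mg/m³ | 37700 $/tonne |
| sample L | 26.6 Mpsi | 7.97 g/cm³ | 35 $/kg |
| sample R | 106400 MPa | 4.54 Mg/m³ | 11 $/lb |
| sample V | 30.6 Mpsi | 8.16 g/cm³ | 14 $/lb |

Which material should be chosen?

sample J

Putting every candidate on a common basis:
  sample Z: E = 300.0 GPa, ρ = 1850 kg/m³, cost = 440.9 $/kg
  sample J: E = 121.6 GPa, ρ = 7240 kg/m³, cost = 0.5400 $/kg
  sample F: E = 407.0 GPa, ρ = 19300 kg/m³, cost = 37.70 $/kg
  sample L: E = 183.4 GPa, ρ = 7970 kg/m³, cost = 35.00 $/kg
  sample R: E = 106.4 GPa, ρ = 4540 kg/m³, cost = 24.25 $/kg
  sample V: E = 211.0 GPa, ρ = 8160 kg/m³, cost = 30.86 $/kg
  sample J: M = 31.1 MN·m per $
  sample R: M = 0.966 MN·m per $
  sample V: M = 0.838 MN·m per $
  sample L: M = 0.657 MN·m per $
  sample F: M = 0.559 MN·m per $
  sample Z: M = 0.368 MN·m per $
Highest index: sample J.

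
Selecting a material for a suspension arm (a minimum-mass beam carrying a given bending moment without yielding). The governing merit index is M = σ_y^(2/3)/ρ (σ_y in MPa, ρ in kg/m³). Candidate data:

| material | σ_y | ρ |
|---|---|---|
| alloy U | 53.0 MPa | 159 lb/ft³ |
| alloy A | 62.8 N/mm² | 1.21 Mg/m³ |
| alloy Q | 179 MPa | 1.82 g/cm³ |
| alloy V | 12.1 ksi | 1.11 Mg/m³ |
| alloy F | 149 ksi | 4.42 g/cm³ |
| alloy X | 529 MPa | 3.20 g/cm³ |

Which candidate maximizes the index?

alloy F

Putting every candidate on a common basis:
  alloy U: σ_y = 53.00 MPa, ρ = 2547 kg/m³
  alloy A: σ_y = 62.80 MPa, ρ = 1210 kg/m³
  alloy Q: σ_y = 179.0 MPa, ρ = 1820 kg/m³
  alloy V: σ_y = 83.43 MPa, ρ = 1110 kg/m³
  alloy F: σ_y = 1027 MPa, ρ = 4420 kg/m³
  alloy X: σ_y = 529.0 MPa, ρ = 3200 kg/m³
  alloy F: M = 23.0×10⁻³
  alloy X: M = 20.4×10⁻³
  alloy Q: M = 17.5×10⁻³
  alloy V: M = 17.2×10⁻³
  alloy A: M = 13.1×10⁻³
  alloy U: M = 5.54×10⁻³
The maximum is for alloy F.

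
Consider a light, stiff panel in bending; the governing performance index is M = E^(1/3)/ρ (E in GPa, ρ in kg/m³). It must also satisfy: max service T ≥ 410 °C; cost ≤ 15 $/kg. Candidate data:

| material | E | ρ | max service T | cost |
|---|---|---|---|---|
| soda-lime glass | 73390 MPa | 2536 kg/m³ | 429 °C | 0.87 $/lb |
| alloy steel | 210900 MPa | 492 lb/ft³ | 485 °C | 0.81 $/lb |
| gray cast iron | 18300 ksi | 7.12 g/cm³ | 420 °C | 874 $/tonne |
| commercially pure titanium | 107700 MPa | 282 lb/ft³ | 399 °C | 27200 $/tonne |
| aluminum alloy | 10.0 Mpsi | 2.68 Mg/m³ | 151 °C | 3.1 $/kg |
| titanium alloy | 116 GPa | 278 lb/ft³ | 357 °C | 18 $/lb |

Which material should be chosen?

soda-lime glass

Screen on constraints: max service T ≥ 410 °C; cost ≤ 15 $/kg. Survivors: soda-lime glass, alloy steel, gray cast iron.
In SI units:
  soda-lime glass: E = 73.39 GPa, ρ = 2536 kg/m³
  alloy steel: E = 210.9 GPa, ρ = 7881 kg/m³
  gray cast iron: E = 126.2 GPa, ρ = 7120 kg/m³
  soda-lime glass: M = 1.65×10⁻³
  alloy steel: M = 0.755×10⁻³
  gray cast iron: M = 0.704×10⁻³
Highest index: soda-lime glass.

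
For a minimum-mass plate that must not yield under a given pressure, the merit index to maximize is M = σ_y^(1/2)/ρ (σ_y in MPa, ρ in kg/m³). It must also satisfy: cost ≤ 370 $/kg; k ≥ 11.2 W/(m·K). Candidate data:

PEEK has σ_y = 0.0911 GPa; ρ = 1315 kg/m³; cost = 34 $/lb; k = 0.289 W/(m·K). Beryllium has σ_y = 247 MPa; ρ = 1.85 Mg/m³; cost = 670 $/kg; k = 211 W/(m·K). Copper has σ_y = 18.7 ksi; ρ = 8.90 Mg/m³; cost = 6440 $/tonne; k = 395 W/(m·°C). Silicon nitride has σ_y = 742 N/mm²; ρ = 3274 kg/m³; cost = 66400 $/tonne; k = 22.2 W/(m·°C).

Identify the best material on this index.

Screen on constraints: cost ≤ 370 $/kg; k ≥ 11.2 W/(m·K). Survivors: copper, silicon nitride.
Normalizing units and computing the index:
  copper: σ_y = 128.9 MPa, ρ = 8900 kg/m³
  silicon nitride: σ_y = 742.0 MPa, ρ = 3274 kg/m³
  silicon nitride: M = 8.32×10⁻³
  copper: M = 1.28×10⁻³
The maximum is for silicon nitride.

silicon nitride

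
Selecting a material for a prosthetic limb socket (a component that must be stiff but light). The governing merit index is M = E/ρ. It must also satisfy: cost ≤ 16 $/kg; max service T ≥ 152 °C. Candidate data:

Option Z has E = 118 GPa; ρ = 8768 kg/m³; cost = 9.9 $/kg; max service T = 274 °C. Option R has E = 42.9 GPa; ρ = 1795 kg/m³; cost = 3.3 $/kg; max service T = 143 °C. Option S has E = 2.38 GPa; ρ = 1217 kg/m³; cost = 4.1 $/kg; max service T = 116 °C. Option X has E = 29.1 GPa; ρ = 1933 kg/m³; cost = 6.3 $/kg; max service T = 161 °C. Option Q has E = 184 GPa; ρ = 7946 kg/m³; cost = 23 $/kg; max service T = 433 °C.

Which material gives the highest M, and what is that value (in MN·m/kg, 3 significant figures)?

option X, M = 15.1 MN·m/kg

Screen on constraints: cost ≤ 16 $/kg; max service T ≥ 152 °C. Survivors: option Z, option X.
Per-candidate index values:
  option X: M = 15.1 MN·m/kg
  option Z: M = 13.5 MN·m/kg
Option X has the largest M.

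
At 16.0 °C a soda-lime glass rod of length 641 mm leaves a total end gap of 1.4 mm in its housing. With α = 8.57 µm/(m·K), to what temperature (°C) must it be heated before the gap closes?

α·L₀·ΔT = 1.4 mm ⇒ ΔT = 1.4 / (8.57×10⁻⁶ × 641.0) = 254.9 K.
T = 16.0 + 254.9 = 270.9 °C.

271 °C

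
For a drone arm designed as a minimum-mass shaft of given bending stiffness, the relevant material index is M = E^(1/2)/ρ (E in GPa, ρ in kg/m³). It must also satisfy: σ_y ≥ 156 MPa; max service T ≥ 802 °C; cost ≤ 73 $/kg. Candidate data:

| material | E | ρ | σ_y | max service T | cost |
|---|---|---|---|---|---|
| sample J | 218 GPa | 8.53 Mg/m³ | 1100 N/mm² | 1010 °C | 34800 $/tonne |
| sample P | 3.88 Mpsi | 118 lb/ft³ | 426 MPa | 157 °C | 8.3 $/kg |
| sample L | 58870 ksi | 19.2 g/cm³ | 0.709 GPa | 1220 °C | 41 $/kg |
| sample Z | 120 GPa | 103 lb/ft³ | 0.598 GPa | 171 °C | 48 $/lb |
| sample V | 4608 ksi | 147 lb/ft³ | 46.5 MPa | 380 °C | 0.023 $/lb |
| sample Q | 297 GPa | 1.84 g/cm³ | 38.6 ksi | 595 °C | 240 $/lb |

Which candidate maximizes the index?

Screen on constraints: σ_y ≥ 156 MPa; max service T ≥ 802 °C; cost ≤ 73 $/kg. Survivors: sample J, sample L.
After converting to SI:
  sample J: E = 218.0 GPa, ρ = 8530 kg/m³
  sample L: E = 405.9 GPa, ρ = 19200 kg/m³
  sample J: M = 1.73×10⁻³
  sample L: M = 1.05×10⁻³
Sample J has the largest M.

sample J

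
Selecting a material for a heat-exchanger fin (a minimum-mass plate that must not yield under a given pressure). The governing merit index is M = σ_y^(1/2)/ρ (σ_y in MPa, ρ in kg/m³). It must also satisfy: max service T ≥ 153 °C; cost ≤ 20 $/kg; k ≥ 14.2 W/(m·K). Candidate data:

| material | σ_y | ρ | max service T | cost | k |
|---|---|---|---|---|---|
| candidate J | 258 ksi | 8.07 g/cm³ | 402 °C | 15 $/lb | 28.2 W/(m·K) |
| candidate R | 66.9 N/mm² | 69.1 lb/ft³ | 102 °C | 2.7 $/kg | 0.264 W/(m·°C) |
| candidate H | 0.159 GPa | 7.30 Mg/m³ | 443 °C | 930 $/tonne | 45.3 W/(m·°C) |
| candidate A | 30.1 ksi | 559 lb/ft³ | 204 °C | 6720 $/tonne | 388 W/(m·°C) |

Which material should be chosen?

Screen on constraints: max service T ≥ 153 °C; cost ≤ 20 $/kg; k ≥ 14.2 W/(m·K). Survivors: candidate H, candidate A.
After converting to SI:
  candidate H: σ_y = 159.0 MPa, ρ = 7300 kg/m³
  candidate A: σ_y = 207.5 MPa, ρ = 8954 kg/m³
  candidate H: M = 1.73×10⁻³
  candidate A: M = 1.61×10⁻³
Candidate H ranks first.

candidate H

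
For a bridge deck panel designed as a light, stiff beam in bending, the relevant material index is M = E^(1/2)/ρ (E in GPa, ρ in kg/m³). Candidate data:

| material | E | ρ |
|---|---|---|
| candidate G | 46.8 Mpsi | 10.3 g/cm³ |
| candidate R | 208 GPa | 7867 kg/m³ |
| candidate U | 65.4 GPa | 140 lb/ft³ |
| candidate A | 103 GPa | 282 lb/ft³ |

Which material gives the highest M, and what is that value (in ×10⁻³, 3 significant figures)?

In SI units:
  candidate G: E = 322.7 GPa, ρ = 10300 kg/m³
  candidate R: E = 208.0 GPa, ρ = 7867 kg/m³
  candidate U: E = 65.40 GPa, ρ = 2243 kg/m³
  candidate A: E = 103.0 GPa, ρ = 4517 kg/m³
  candidate U: M = 3.61×10⁻³
  candidate A: M = 2.25×10⁻³
  candidate R: M = 1.83×10⁻³
  candidate G: M = 1.74×10⁻³
Candidate U has the largest M.

candidate U, M = 3.61×10⁻³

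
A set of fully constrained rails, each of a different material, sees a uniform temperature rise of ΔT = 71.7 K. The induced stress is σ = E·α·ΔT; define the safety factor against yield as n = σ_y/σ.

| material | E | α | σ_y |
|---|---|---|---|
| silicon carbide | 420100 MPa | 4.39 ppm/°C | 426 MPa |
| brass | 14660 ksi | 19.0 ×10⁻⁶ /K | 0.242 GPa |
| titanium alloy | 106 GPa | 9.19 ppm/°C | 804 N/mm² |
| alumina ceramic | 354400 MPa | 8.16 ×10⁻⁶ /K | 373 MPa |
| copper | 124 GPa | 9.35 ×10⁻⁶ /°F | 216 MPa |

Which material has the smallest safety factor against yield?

copper

With everything in SI (GPa, ×10⁻⁶/K, MPa):
  silicon carbide: E = 420.1, α = 4.39, σ_y = 426.0 → σ = 132 MPa, n = 3.22
  brass: E = 101.1, α = 19.0, σ_y = 242.0 → σ = 138 MPa, n = 1.76
  titanium alloy: E = 106.0, α = 9.19, σ_y = 804.0 → σ = 69.8 MPa, n = 11.5
  alumina ceramic: E = 354.4, α = 8.16, σ_y = 373.0 → σ = 207 MPa, n = 1.80
  copper: E = 124.0, α = 16.8, σ_y = 216.0 → σ = 150 MPa, n = 1.44
The minimum is copper at n = 1.44.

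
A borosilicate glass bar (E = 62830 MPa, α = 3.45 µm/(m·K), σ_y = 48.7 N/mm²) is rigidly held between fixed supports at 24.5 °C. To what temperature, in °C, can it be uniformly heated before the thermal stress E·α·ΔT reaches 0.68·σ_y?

E = 62830 MPa = 62.83 GPa.
σ_y = 48.7 N/mm² = 48.70 MPa.
E·α·ΔT = 33.12 MPa ⇒ ΔT = 33.12 / (62.83×10³ × 3.45×10⁻⁶) = 152.8 K.
T = 24.5 + 152.8 = 177.3 °C.

177 °C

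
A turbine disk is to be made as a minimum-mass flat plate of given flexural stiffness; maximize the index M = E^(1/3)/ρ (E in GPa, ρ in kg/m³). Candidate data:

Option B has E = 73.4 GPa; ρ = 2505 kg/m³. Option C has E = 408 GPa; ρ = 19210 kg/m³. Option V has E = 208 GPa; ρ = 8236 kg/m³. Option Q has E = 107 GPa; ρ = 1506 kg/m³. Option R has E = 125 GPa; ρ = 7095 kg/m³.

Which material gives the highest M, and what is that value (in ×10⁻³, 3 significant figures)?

Evaluate M for each candidate:
  option Q: M = 3.15×10⁻³
  option B: M = 1.67×10⁻³
  option V: M = 0.719×10⁻³
  option R: M = 0.705×10⁻³
  option C: M = 0.386×10⁻³
Highest index: option Q.

option Q, M = 3.15×10⁻³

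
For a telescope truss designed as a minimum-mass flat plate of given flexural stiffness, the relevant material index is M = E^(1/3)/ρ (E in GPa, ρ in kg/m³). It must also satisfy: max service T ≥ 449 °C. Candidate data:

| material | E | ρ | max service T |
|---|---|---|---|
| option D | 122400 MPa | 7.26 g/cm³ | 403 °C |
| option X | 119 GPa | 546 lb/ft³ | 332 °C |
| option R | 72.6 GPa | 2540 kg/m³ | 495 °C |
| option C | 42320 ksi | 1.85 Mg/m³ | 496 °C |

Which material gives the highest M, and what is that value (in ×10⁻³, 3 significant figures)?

Screen on constraints: max service T ≥ 449 °C. Survivors: option R, option C.
In SI units:
  option R: E = 72.60 GPa, ρ = 2540 kg/m³
  option C: E = 291.8 GPa, ρ = 1850 kg/m³
  option C: M = 3.59×10⁻³
  option R: M = 1.64×10⁻³
The maximum is for option C.

option C, M = 3.59×10⁻³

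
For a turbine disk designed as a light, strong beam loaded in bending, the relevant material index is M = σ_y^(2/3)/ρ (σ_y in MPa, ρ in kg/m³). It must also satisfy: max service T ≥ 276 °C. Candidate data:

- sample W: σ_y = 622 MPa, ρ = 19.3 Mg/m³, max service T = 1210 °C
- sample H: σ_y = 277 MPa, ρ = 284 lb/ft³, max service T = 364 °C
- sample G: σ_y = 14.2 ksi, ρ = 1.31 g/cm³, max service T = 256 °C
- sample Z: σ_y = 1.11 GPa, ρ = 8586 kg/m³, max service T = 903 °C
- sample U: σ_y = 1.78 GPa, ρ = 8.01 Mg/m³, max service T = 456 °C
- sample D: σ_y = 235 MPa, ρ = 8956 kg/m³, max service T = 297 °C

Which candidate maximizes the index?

Screen on constraints: max service T ≥ 276 °C. Survivors: sample W, sample H, sample Z, sample U, sample D.
Normalizing units and computing the index:
  sample W: σ_y = 622.0 MPa, ρ = 19300 kg/m³
  sample H: σ_y = 277.0 MPa, ρ = 4549 kg/m³
  sample Z: σ_y = 1110 MPa, ρ = 8586 kg/m³
  sample U: σ_y = 1780 MPa, ρ = 8010 kg/m³
  sample D: σ_y = 235.0 MPa, ρ = 8956 kg/m³
  sample U: M = 18.3×10⁻³
  sample Z: M = 12.5×10⁻³
  sample H: M = 9.34×10⁻³
  sample D: M = 4.25×10⁻³
  sample W: M = 3.78×10⁻³
Highest index: sample U.

sample U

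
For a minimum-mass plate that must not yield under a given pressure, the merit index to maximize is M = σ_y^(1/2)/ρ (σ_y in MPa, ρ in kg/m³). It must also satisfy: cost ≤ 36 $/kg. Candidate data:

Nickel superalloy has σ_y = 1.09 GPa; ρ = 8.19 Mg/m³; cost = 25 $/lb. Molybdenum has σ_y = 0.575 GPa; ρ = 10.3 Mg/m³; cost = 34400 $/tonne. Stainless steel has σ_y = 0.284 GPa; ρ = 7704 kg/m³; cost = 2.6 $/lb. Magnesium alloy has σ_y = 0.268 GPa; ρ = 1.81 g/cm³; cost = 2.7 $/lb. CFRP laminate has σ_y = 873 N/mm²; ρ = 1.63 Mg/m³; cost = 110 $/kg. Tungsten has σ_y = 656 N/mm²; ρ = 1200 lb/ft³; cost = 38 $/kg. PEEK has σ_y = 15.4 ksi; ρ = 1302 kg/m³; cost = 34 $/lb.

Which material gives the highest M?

Screen on constraints: cost ≤ 36 $/kg. Survivors: molybdenum, stainless steel, magnesium alloy.
In SI units:
  molybdenum: σ_y = 575.0 MPa, ρ = 10300 kg/m³
  stainless steel: σ_y = 284.0 MPa, ρ = 7704 kg/m³
  magnesium alloy: σ_y = 268.0 MPa, ρ = 1810 kg/m³
  magnesium alloy: M = 9.04×10⁻³
  molybdenum: M = 2.33×10⁻³
  stainless steel: M = 2.19×10⁻³
Magnesium alloy has the largest M.

magnesium alloy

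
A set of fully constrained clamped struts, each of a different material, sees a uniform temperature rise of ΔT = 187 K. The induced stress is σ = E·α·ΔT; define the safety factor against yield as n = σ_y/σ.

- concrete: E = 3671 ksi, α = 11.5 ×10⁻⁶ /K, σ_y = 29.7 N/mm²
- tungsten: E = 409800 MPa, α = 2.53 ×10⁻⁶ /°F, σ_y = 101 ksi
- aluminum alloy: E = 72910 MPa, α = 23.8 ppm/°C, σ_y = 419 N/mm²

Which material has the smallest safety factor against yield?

Converting E to GPa, α to ×10⁻⁶/K, σ_y to MPa, then σ and n for each:
  concrete: E = 25.31, α = 11.5, σ_y = 29.70 → σ = 54.4 MPa, n = 0.546
  tungsten: E = 409.8, α = 4.55, σ_y = 696.4 → σ = 349 MPa, n = 2.00
  aluminum alloy: E = 72.91, α = 23.8, σ_y = 419.0 → σ = 324 MPa, n = 1.29
Concrete has the lowest safety factor, n = 0.546.

concrete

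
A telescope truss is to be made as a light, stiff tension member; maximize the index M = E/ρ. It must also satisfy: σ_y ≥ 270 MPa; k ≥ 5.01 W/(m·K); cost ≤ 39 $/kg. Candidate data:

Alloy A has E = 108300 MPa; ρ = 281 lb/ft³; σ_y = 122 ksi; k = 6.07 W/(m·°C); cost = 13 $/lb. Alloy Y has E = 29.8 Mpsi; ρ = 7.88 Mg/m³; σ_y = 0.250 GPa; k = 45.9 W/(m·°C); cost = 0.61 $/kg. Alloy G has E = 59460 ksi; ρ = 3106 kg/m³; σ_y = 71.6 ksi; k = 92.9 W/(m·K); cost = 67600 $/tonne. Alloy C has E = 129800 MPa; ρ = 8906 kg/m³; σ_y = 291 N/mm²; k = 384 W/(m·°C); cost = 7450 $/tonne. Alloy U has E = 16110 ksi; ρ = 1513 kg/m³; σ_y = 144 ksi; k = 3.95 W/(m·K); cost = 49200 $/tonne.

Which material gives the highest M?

alloy A

Screen on constraints: σ_y ≥ 270 MPa; k ≥ 5.01 W/(m·K); cost ≤ 39 $/kg. Survivors: alloy A, alloy C.
Putting every candidate on a common basis:
  alloy A: E = 108.3 GPa, ρ = 4501 kg/m³
  alloy C: E = 129.8 GPa, ρ = 8906 kg/m³
  alloy A: M = 24.1 MN·m/kg
  alloy C: M = 14.6 MN·m/kg
Alloy A ranks first.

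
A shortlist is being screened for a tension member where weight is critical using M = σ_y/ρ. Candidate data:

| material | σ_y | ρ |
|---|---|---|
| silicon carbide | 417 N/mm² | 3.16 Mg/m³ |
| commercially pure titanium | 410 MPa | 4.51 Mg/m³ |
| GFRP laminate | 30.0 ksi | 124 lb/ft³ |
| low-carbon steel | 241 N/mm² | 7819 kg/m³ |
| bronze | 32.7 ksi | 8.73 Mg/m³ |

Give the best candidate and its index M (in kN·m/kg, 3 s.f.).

In SI units:
  silicon carbide: σ_y = 417.0 MPa, ρ = 3160 kg/m³
  commercially pure titanium: σ_y = 410.0 MPa, ρ = 4510 kg/m³
  GFRP laminate: σ_y = 206.8 MPa, ρ = 1986 kg/m³
  low-carbon steel: σ_y = 241.0 MPa, ρ = 7819 kg/m³
  bronze: σ_y = 225.5 MPa, ρ = 8730 kg/m³
  silicon carbide: M = 132 kN·m/kg
  GFRP laminate: M = 104 kN·m/kg
  commercially pure titanium: M = 90.9 kN·m/kg
  low-carbon steel: M = 30.8 kN·m/kg
  bronze: M = 25.8 kN·m/kg
Highest index: silicon carbide.

silicon carbide, M = 132 kN·m/kg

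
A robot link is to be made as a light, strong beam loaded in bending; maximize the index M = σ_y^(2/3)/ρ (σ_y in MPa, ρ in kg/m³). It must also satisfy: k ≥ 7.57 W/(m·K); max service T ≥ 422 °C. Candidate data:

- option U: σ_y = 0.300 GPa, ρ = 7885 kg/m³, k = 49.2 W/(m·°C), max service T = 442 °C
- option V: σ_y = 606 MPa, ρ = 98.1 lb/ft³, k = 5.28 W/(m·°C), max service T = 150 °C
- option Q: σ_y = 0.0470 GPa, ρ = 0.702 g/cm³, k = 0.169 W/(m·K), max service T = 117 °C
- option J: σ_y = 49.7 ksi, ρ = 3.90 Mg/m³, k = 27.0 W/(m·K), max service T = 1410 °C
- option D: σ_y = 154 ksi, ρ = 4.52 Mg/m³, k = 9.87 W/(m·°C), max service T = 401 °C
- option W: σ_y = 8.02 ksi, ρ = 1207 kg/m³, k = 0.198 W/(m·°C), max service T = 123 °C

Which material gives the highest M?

Screen on constraints: k ≥ 7.57 W/(m·K); max service T ≥ 422 °C. Survivors: option U, option J.
Normalizing units and computing the index:
  option U: σ_y = 300.0 MPa, ρ = 7885 kg/m³
  option J: σ_y = 342.7 MPa, ρ = 3900 kg/m³
  option J: M = 12.6×10⁻³
  option U: M = 5.68×10⁻³
Highest index: option J.

option J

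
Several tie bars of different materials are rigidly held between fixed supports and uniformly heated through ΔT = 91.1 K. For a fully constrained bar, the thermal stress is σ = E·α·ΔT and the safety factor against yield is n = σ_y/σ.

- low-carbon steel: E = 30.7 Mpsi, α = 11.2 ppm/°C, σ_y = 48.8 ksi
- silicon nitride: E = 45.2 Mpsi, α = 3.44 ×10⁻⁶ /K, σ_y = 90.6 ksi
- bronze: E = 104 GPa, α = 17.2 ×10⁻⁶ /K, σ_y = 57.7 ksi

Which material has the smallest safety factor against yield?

Per material, after unit conversion:
  low-carbon steel: E = 211.7, α = 11.2, σ_y = 336.5 → σ = 216 MPa, n = 1.56
  silicon nitride: E = 311.6, α = 3.44, σ_y = 624.7 → σ = 97.7 MPa, n = 6.40
  bronze: E = 104.0, α = 17.2, σ_y = 397.8 → σ = 163 MPa, n = 2.44
Low-carbon steel has the lowest safety factor, n = 1.56.

low-carbon steel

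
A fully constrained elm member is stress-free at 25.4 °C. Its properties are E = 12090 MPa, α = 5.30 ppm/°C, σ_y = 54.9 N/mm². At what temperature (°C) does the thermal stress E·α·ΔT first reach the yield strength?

882 °C

E = 12090 MPa = 12.09 GPa.
σ_y = 54.9 N/mm² = 54.90 MPa.
E·α·ΔT = 54.90 MPa ⇒ ΔT = 54.90 / (12.09×10³ × 5.30×10⁻⁶) = 856.8 K.
T = 25.4 + 856.8 = 882.2 °C.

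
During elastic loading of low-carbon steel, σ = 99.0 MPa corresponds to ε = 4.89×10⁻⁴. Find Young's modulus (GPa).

202 GPa

E = σ/ε = 99.0 MPa / 4.89×10⁻⁴ = 202500 MPa = 202 GPa.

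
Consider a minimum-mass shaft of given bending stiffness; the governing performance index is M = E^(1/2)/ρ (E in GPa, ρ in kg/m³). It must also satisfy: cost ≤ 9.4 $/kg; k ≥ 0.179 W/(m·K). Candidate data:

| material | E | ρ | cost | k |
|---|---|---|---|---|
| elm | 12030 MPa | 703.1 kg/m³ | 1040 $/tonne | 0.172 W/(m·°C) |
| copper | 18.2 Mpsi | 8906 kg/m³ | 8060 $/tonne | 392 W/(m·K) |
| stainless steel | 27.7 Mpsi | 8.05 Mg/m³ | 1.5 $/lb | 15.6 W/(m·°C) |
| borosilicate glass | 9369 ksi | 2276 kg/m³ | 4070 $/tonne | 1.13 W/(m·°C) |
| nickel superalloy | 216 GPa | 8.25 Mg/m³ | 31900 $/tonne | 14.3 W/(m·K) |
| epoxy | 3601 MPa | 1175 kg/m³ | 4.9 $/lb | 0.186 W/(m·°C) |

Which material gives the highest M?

Screen on constraints: cost ≤ 9.4 $/kg; k ≥ 0.179 W/(m·K). Survivors: copper, stainless steel, borosilicate glass.
After converting to SI:
  copper: E = 125.5 GPa, ρ = 8906 kg/m³
  stainless steel: E = 191.0 GPa, ρ = 8050 kg/m³
  borosilicate glass: E = 64.60 GPa, ρ = 2276 kg/m³
  borosilicate glass: M = 3.53×10⁻³
  stainless steel: M = 1.72×10⁻³
  copper: M = 1.26×10⁻³
The maximum is for borosilicate glass.

borosilicate glass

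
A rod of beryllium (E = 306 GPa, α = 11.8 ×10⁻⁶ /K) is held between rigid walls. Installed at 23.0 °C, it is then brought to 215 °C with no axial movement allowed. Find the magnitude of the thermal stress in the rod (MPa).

ΔT = 192.0 K. Constrained thermal stress σ = E·α·ΔT = 306.0×10³ MPa × 11.8×10⁻⁶ × 192.0 = 693 MPa (compressive).

693 MPa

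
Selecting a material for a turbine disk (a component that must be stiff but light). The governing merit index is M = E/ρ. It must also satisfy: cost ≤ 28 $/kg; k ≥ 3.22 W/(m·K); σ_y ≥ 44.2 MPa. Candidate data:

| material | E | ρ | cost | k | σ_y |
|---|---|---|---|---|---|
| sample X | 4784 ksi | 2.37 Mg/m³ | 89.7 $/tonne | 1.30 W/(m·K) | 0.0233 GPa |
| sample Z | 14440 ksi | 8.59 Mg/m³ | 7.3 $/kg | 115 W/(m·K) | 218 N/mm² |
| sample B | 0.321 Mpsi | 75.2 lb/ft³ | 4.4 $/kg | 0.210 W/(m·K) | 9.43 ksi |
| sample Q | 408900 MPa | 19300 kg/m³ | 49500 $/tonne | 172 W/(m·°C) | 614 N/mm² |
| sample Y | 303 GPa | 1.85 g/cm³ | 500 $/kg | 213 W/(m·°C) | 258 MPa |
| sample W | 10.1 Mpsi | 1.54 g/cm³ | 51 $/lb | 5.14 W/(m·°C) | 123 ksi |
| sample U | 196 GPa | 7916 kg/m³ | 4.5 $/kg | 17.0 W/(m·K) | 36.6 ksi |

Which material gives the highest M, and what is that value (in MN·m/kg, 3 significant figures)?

sample U, M = 24.8 MN·m/kg

Screen on constraints: cost ≤ 28 $/kg; k ≥ 3.22 W/(m·K); σ_y ≥ 44.2 MPa. Survivors: sample Z, sample U.
Normalizing units and computing the index:
  sample Z: E = 99.56 GPa, ρ = 8590 kg/m³
  sample U: E = 196.0 GPa, ρ = 7916 kg/m³
  sample U: M = 24.8 MN·m/kg
  sample Z: M = 11.6 MN·m/kg
Sample U ranks first.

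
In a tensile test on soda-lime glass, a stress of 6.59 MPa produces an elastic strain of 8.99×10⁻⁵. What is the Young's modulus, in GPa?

73.3 GPa

E = σ/ε = 6.59 MPa / 8.99×10⁻⁵ = 73300 MPa = 73.3 GPa.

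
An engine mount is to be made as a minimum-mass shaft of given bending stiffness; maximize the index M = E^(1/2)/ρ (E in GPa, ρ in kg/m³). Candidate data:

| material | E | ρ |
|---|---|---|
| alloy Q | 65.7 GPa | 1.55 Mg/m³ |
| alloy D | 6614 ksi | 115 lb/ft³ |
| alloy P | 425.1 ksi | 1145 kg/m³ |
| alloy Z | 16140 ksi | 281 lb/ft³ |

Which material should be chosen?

In SI units:
  alloy Q: E = 65.70 GPa, ρ = 1550 kg/m³
  alloy D: E = 45.60 GPa, ρ = 1842 kg/m³
  alloy P: E = 2.931 GPa, ρ = 1145 kg/m³
  alloy Z: E = 111.3 GPa, ρ = 4501 kg/m³
  alloy Q: M = 5.23×10⁻³
  alloy D: M = 3.67×10⁻³
  alloy Z: M = 2.34×10⁻³
  alloy P: M = 1.50×10⁻³
The maximum is for alloy Q.

alloy Q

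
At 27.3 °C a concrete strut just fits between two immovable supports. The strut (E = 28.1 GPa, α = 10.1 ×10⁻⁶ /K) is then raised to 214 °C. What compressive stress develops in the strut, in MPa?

53.0 MPa

ΔT = 186.7 K. Constrained thermal stress σ = E·α·ΔT = 28.10×10³ MPa × 10.1×10⁻⁶ × 186.7 = 53.0 MPa (compressive).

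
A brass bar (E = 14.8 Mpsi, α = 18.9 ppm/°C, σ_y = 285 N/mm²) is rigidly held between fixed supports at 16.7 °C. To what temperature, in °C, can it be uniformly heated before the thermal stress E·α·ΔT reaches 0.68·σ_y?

117 °C

E = 14.8 Mpsi = 102.0 GPa.
σ_y = 285 N/mm² = 285.0 MPa.
E·α·ΔT = 193.8 MPa ⇒ ΔT = 193.8 / (102.0×10³ × 18.9×10⁻⁶) = 100.5 K.
T = 16.7 + 100.5 = 117.2 °C.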